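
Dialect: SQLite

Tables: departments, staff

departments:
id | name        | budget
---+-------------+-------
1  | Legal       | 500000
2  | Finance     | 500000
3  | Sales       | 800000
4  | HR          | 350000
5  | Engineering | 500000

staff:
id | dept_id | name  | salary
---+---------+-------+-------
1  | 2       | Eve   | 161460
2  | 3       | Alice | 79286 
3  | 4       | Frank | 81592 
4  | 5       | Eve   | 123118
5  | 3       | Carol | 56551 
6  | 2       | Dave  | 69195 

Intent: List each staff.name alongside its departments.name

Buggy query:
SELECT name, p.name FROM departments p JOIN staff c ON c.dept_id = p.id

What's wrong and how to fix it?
Bug: 'name' exists in both joined tables, so the database can't tell which one is meant

Fix: Prefix ambiguous columns with the table alias

Corrected query:
SELECT c.name, p.name FROM departments p JOIN staff c ON c.dept_id = p.id

Result:
name  | name       
------+------------
Eve   | Finance    
Alice | Sales      
Frank | HR         
Eve   | Engineering
Carol | Sales      
Dave  | Finance    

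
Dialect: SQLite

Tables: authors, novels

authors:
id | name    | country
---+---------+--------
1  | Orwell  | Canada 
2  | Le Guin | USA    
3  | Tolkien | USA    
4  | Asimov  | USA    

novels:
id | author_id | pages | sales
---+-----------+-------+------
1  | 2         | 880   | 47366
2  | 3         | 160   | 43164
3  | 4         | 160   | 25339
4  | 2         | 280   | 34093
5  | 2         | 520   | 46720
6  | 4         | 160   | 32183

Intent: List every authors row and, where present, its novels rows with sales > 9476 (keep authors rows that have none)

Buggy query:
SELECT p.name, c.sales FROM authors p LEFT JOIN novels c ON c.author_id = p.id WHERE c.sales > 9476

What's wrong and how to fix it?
Bug: A WHERE condition on the right-hand table after LEFT JOIN drops unmatched parents

Fix: Move the right-table condition into the ON clause so unmatched parents are kept

Corrected query:
SELECT p.name, c.sales FROM authors p LEFT JOIN novels c ON c.author_id = p.id AND c.sales > 9476

Result:
name    | sales
--------+------
Orwell  | NULL 
Le Guin | 34093
Le Guin | 46720
Le Guin | 47366
Tolkien | 43164
Asimov  | 25339
Asimov  | 32183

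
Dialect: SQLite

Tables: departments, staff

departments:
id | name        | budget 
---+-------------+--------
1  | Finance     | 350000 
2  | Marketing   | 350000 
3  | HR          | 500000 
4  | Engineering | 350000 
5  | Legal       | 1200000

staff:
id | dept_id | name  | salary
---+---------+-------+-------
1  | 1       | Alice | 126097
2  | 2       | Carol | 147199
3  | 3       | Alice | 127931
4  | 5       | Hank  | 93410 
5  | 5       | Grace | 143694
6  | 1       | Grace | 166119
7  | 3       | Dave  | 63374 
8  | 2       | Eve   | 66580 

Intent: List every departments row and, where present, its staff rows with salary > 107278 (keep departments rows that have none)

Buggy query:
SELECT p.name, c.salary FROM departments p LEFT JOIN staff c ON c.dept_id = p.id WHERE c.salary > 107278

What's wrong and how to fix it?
Bug: Filtering c.salary in WHERE discards the NULL rows produced by LEFT JOIN, turning it into an inner join

Fix: Put 'c.salary > 107278' in the JOIN's ON clause instead of WHERE

Corrected query:
SELECT p.name, c.salary FROM departments p LEFT JOIN staff c ON c.dept_id = p.id AND c.salary > 107278

Result:
name        | salary
------------+-------
Finance     | 126097
Finance     | 166119
Marketing   | 147199
HR          | 127931
Engineering | NULL  
Legal       | 143694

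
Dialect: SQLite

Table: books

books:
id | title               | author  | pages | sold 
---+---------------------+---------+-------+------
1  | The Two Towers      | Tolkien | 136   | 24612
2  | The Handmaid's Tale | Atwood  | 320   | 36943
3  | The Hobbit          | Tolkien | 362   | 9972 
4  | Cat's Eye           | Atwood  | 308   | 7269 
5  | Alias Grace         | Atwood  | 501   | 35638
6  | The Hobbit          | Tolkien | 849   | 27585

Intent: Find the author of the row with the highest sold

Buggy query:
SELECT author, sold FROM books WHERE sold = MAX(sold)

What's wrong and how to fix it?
Bug: WHERE is evaluated per row; an aggregate over the whole table isn't defined there

Fix: Use a subquery: WHERE sold = (SELECT MAX(sold) FROM books)

Corrected query:
SELECT author, sold FROM books WHERE sold = (SELECT MAX(sold) FROM books)

Result:
author | sold 
-------+------
Atwood | 36943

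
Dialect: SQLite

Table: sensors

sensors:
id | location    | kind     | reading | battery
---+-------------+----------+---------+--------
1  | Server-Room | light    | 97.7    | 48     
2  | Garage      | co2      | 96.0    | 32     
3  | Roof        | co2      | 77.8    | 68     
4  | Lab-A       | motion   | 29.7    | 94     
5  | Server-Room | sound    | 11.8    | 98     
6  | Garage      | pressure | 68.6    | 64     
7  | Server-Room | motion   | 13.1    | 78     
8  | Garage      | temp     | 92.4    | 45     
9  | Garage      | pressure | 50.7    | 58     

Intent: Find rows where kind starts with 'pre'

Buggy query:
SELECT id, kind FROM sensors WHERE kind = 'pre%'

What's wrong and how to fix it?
Bug: Wildcards only work with LIKE; '=' treats '%' as a literal character

Fix: Replace '=' with LIKE so 'pre%' is treated as a pattern

Corrected query:
SELECT id, kind FROM sensors WHERE kind LIKE 'pre%'

Result:
id | kind    
---+---------
6  | pressure
9  | pressure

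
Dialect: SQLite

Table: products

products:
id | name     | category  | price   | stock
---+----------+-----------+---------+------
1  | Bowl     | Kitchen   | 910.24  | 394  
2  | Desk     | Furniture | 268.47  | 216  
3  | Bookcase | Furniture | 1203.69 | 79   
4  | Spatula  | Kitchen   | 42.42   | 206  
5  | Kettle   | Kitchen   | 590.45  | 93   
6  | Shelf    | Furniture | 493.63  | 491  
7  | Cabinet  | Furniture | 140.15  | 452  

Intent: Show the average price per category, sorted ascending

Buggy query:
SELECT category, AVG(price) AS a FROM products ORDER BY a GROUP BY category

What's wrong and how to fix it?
Bug: ORDER BY appears before GROUP BY; SQL clause order requires GROUP BY first

Fix: Reorder: SELECT … FROM … GROUP BY … ORDER BY …

Corrected query:
SELECT category, AVG(price) AS a FROM products GROUP BY category ORDER BY a

Result:
category  | a      
----------+--------
Kitchen   | 514.37 
Furniture | 526.485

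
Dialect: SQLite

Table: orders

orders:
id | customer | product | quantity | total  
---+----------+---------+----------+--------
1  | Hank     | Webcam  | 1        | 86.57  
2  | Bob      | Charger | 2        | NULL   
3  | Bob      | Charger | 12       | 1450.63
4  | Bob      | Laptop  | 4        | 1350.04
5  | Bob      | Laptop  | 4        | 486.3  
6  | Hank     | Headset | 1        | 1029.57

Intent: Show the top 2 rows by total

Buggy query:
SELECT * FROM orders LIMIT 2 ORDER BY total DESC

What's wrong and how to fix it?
Bug: LIMIT must come after ORDER BY

Fix: Swap the clauses: ORDER BY first, then LIMIT

Corrected query:
SELECT * FROM orders ORDER BY total DESC LIMIT 2

Result:
id | customer | product | quantity | total  
---+----------+---------+----------+--------
3  | Bob      | Charger | 12       | 1450.63
4  | Bob      | Laptop  | 4        | 1350.04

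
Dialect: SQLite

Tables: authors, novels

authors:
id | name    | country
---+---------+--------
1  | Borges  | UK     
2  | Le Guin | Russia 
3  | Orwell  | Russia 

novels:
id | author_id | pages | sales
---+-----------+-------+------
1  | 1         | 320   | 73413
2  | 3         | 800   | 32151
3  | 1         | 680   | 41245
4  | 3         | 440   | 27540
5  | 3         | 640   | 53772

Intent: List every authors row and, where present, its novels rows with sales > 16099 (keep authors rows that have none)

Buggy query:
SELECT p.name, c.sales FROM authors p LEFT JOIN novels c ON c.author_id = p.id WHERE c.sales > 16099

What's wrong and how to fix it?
Bug: Filtering c.sales in WHERE discards the NULL rows produced by LEFT JOIN, turning it into an inner join

Fix: Move the right-table condition into the ON clause so unmatched parents are kept

Corrected query:
SELECT p.name, c.sales FROM authors p LEFT JOIN novels c ON c.author_id = p.id AND c.sales > 16099

Result:
name    | sales
--------+------
Borges  | 41245
Borges  | 73413
Le Guin | NULL 
Orwell  | 27540
Orwell  | 32151
Orwell  | 53772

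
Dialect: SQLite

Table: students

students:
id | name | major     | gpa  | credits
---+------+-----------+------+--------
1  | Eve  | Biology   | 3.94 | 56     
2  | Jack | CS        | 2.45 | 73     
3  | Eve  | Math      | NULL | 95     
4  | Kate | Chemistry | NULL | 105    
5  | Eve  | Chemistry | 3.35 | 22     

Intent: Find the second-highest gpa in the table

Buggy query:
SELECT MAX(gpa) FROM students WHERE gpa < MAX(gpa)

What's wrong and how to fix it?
Bug: MAX(gpa) on the right of the comparison is an aggregate-in-WHERE error

Fix: Compute the overall MAX in a subquery, then take MAX of rows below it

Corrected query:
SELECT MAX(gpa) FROM students WHERE gpa < (SELECT MAX(gpa) FROM students)

Result:
MAX(gpa)
--------
3.35    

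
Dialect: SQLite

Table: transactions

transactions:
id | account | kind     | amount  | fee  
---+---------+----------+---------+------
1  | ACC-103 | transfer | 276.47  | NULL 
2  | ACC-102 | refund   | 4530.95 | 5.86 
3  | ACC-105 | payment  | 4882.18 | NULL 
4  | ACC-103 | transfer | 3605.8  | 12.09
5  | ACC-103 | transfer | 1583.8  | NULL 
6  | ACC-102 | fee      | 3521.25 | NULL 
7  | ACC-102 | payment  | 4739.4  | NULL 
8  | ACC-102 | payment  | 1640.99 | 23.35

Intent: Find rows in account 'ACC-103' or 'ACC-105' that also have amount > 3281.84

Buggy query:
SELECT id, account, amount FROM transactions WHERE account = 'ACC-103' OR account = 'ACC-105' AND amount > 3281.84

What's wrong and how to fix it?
Bug: AND binds tighter than OR, so this parses as account = 'ACC-103' OR (account = 'ACC-105' AND amount > 3281.84)

Fix: Add parentheses around the OR so the AND applies to both alternatives

Corrected query:
SELECT id, account, amount FROM transactions WHERE (account = 'ACC-103' OR account = 'ACC-105') AND amount > 3281.84

Result:
id | account | amount 
---+---------+--------
3  | ACC-105 | 4882.18
4  | ACC-103 | 3605.8 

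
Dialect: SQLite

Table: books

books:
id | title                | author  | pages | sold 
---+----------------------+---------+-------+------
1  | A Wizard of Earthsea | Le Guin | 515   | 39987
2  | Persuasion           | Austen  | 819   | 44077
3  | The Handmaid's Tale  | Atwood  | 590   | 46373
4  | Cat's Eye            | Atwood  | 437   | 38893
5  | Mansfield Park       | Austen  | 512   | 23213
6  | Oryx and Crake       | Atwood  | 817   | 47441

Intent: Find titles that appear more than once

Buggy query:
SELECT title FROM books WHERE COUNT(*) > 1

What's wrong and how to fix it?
Bug: WHERE can't reference COUNT(*); aggregates are computed after WHERE

Fix: GROUP BY title, then filter groups with HAVING COUNT(*) > 1

Corrected query:
SELECT title FROM books GROUP BY title HAVING COUNT(*) > 1

Result:
(no rows)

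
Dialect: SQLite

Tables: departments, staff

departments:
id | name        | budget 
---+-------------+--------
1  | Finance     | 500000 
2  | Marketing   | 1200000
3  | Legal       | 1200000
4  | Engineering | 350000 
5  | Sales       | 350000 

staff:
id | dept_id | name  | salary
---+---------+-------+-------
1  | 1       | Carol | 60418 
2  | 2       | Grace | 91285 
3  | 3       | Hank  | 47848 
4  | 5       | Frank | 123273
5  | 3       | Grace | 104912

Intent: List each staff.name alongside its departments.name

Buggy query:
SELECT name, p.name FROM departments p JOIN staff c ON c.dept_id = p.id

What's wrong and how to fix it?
Bug: Both tables have a 'name' column; the unqualified reference is ambiguous

Fix: Qualify the column with its table alias (c.name)

Corrected query:
SELECT c.name, p.name FROM departments p JOIN staff c ON c.dept_id = p.id

Result:
name  | name     
------+----------
Carol | Finance  
Grace | Marketing
Hank  | Legal    
Frank | Sales    
Grace | Legal    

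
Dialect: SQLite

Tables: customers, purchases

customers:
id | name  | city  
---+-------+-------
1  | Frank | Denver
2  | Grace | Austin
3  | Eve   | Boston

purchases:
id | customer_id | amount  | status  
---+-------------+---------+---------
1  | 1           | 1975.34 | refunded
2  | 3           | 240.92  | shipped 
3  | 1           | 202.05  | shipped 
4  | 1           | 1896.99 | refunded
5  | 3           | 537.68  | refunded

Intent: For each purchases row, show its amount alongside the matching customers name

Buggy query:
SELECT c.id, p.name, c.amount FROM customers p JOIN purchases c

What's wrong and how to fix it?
Bug: Missing join condition: each purchases row is matched to all customers rows instead of just its own

Fix: Specify the join condition linking the foreign key to the parent id

Corrected query:
SELECT c.id, p.name, c.amount FROM customers p JOIN purchases c ON c.customer_id = p.id

Result:
id | name  | amount 
---+-------+--------
1  | Frank | 1975.34
2  | Eve   | 240.92 
3  | Frank | 202.05 
4  | Frank | 1896.99
5  | Eve   | 537.68 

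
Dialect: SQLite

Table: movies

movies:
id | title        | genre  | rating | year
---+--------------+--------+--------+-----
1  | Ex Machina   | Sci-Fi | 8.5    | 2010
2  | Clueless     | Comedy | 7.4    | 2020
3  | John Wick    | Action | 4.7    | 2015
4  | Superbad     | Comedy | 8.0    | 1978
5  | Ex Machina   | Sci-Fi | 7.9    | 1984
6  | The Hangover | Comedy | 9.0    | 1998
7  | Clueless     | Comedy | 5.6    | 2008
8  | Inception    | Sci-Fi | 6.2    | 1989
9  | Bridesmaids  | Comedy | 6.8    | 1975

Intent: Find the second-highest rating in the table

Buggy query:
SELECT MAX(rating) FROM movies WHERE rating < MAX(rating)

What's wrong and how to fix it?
Bug: The inner MAX is an aggregate inside WHERE, which is not allowed

Fix: Compute the overall MAX in a subquery, then take MAX of rows below it

Corrected query:
SELECT MAX(rating) FROM movies WHERE rating < (SELECT MAX(rating) FROM movies)

Result:
MAX(rating)
-----------
8.5        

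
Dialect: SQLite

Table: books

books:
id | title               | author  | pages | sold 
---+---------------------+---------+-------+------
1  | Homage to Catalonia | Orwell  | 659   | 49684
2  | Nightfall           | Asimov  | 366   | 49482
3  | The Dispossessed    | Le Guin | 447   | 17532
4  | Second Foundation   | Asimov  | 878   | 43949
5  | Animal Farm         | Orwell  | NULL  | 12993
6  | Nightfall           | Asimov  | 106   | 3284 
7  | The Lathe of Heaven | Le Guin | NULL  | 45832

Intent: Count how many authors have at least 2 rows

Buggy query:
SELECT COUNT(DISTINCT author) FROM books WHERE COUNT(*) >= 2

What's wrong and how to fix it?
Bug: COUNT(*) cannot appear in WHERE; the per-group count doesn't exist yet

Fix: Use a subquery that GROUPs and filters with HAVING, then count its rows

Corrected query:
SELECT COUNT(*) FROM (SELECT author FROM books GROUP BY author HAVING COUNT(*) >= 2)

Result:
COUNT(*)
--------
3       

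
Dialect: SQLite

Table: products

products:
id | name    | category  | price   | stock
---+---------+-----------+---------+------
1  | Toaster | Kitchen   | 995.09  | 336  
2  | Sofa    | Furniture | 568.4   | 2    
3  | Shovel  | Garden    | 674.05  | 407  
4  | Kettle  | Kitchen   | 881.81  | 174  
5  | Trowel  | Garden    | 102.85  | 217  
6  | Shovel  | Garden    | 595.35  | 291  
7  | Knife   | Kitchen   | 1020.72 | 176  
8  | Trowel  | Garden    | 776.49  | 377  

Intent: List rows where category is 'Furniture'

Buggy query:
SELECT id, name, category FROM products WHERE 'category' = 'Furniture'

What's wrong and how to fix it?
Bug: Single quotes denote string literals in SQL; the column name is being compared as a constant string

Fix: Reference the column as category without single quotes

Corrected query:
SELECT id, name, category FROM products WHERE category = 'Furniture'

Result:
id | name | category 
---+------+----------
2  | Sofa | Furniture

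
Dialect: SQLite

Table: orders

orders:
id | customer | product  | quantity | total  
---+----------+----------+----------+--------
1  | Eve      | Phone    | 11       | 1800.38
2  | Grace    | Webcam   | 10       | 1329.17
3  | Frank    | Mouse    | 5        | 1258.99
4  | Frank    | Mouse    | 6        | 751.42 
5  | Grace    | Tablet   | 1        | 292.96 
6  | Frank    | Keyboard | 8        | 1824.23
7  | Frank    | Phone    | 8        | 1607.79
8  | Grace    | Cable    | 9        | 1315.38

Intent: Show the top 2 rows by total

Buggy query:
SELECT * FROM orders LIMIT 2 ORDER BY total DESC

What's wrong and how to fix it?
Bug: ORDER BY cannot follow LIMIT; LIMIT is the final clause

Fix: Sort with ORDER BY, then apply LIMIT

Corrected query:
SELECT * FROM orders ORDER BY total DESC LIMIT 2

Result:
id | customer | product  | quantity | total  
---+----------+----------+----------+--------
6  | Frank    | Keyboard | 8        | 1824.23
1  | Eve      | Phone    | 11       | 1800.38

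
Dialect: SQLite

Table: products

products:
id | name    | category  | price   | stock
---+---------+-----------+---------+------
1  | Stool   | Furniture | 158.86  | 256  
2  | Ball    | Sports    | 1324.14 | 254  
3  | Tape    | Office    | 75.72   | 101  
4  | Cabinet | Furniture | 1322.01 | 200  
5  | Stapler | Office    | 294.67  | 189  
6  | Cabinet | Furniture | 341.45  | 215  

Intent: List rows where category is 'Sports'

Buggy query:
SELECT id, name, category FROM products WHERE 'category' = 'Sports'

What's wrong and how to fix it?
Bug: Single quotes denote string literals in SQL; the column name is being compared as a constant string

Fix: Remove the quotes around the column name (or use double quotes for an identifier)

Corrected query:
SELECT id, name, category FROM products WHERE category = 'Sports'

Result:
id | name | category
---+------+---------
2  | Ball | Sports  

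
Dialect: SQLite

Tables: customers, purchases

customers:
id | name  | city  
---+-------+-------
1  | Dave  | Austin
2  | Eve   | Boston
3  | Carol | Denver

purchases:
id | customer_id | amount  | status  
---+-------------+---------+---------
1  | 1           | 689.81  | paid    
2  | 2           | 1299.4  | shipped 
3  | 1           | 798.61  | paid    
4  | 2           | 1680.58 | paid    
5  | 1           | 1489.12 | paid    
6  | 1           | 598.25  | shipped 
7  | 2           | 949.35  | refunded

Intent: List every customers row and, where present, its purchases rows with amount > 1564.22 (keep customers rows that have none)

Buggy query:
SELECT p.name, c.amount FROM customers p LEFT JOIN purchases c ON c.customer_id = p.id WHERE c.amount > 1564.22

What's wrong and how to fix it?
Bug: Filtering c.amount in WHERE discards the NULL rows produced by LEFT JOIN, turning it into an inner join

Fix: Move the right-table condition into the ON clause so unmatched parents are kept

Corrected query:
SELECT p.name, c.amount FROM customers p LEFT JOIN purchases c ON c.customer_id = p.id AND c.amount > 1564.22

Result:
name  | amount 
------+--------
Dave  | NULL   
Eve   | 1680.58
Carol | NULL   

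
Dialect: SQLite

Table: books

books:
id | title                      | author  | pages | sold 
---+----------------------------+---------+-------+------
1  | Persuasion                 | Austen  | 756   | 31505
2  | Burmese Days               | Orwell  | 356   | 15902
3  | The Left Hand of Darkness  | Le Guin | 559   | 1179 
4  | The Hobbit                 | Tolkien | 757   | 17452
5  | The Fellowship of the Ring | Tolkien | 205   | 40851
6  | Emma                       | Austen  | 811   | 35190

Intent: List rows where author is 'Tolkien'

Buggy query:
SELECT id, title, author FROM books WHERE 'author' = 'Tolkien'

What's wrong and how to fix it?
Bug: 'author' in single quotes is a string literal, not the column; the comparison is literal-vs-literal and never true

Fix: Reference the column as author without single quotes

Corrected query:
SELECT id, title, author FROM books WHERE author = 'Tolkien'

Result:
id | title                      | author 
---+----------------------------+--------
4  | The Hobbit                 | Tolkien
5  | The Fellowship of the Ring | Tolkien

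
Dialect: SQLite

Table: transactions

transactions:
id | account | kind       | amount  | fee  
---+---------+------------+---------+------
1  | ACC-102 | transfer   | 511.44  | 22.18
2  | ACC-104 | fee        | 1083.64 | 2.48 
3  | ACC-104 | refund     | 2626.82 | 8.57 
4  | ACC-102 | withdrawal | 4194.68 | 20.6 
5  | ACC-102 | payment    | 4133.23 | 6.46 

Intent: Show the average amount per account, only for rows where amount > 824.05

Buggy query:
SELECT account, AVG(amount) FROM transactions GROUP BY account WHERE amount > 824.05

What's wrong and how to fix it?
Bug: Row-level WHERE must come before GROUP BY in the clause order

Fix: Move the WHERE clause before GROUP BY

Corrected query:
SELECT account, AVG(amount) FROM transactions WHERE amount > 824.05 GROUP BY account

Result:
account | AVG(amount)
--------+------------
ACC-102 | 4163.955   
ACC-104 | 1855.23    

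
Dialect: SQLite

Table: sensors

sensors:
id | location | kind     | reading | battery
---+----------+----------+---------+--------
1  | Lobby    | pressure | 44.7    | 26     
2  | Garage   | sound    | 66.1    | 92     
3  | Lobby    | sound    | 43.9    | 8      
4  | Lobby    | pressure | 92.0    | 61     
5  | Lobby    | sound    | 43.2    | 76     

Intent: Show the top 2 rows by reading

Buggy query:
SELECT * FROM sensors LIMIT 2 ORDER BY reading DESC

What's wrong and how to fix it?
Bug: ORDER BY cannot follow LIMIT; LIMIT is the final clause

Fix: Sort with ORDER BY, then apply LIMIT

Corrected query:
SELECT * FROM sensors ORDER BY reading DESC LIMIT 2

Result:
id | location | kind     | reading | battery
---+----------+----------+---------+--------
4  | Lobby    | pressure | 92      | 61     
2  | Garage   | sound    | 66.1    | 92     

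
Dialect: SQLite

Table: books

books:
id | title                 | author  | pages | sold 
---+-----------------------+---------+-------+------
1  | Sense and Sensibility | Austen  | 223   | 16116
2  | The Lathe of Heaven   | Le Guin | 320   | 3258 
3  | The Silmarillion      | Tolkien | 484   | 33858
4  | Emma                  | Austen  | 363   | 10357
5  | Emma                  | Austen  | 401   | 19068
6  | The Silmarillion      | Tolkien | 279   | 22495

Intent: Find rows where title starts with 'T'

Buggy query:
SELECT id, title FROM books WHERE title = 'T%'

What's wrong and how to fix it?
Bug: '=' compares the literal string including the % character; pattern matching needs LIKE

Fix: Replace '=' with LIKE so 'T%' is treated as a pattern

Corrected query:
SELECT id, title FROM books WHERE title LIKE 'T%'

Result:
id | title              
---+--------------------
2  | The Lathe of Heaven
3  | The Silmarillion   
6  | The Silmarillion   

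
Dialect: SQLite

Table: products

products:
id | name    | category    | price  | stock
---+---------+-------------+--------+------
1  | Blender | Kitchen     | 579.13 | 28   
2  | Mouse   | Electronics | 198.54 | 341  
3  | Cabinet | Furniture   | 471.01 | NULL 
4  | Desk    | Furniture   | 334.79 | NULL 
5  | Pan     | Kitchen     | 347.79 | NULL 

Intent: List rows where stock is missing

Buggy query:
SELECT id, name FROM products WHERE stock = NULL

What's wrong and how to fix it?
Bug: '= NULL' is always unknown in SQL three-valued logic, so no rows match

Fix: Use IS NULL to test for NULL

Corrected query:
SELECT id, name FROM products WHERE stock IS NULL

Result:
id | name   
---+--------
3  | Cabinet
4  | Desk   
5  | Pan    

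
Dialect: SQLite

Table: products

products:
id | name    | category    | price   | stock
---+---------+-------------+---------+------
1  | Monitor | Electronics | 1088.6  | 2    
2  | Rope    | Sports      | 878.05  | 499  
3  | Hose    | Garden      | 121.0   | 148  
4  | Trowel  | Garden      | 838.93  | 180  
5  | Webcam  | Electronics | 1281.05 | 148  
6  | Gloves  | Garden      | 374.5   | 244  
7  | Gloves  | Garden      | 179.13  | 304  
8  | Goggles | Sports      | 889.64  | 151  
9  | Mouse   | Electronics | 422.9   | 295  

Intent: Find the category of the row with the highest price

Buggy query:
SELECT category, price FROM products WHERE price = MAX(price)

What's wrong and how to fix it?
Bug: MAX(price) is an aggregate and cannot be used directly in WHERE

Fix: Use a subquery: WHERE price = (SELECT MAX(price) FROM products)

Corrected query:
SELECT category, price FROM products WHERE price = (SELECT MAX(price) FROM products)

Result:
category    | price  
------------+--------
Electronics | 1281.05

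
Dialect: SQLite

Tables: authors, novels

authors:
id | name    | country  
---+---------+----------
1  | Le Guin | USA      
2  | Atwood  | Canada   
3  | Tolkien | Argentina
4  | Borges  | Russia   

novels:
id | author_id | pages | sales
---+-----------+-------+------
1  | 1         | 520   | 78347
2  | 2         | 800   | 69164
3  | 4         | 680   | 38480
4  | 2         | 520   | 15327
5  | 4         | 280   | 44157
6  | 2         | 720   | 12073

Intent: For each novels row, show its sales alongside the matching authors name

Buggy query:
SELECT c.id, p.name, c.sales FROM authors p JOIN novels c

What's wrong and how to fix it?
Bug: Missing join condition: each novels row is matched to all authors rows instead of just its own

Fix: Specify the join condition linking the foreign key to the parent id

Corrected query:
SELECT c.id, p.name, c.sales FROM authors p JOIN novels c ON c.author_id = p.id

Result:
id | name    | sales
---+---------+------
1  | Le Guin | 78347
2  | Atwood  | 69164
3  | Borges  | 38480
4  | Atwood  | 15327
5  | Borges  | 44157
6  | Atwood  | 12073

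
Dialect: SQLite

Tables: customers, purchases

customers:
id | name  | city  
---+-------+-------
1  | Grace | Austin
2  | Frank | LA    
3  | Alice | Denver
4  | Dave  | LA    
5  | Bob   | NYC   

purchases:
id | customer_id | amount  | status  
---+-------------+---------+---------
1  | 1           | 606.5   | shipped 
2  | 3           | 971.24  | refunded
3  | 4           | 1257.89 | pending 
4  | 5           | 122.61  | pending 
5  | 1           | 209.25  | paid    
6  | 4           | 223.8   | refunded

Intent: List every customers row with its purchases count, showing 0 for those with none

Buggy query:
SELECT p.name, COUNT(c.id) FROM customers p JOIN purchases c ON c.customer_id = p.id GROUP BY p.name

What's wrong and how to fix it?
Bug: INNER JOIN drops customers rows that have no matching purchases rows

Fix: Switch to LEFT JOIN to retain unmatched parent rows

Corrected query:
SELECT p.name, COUNT(c.id) FROM customers p LEFT JOIN purchases c ON c.customer_id = p.id GROUP BY p.name

Result:
name  | COUNT(c.id)
------+------------
Alice | 1          
Bob   | 1          
Dave  | 2          
Frank | 0          
Grace | 2          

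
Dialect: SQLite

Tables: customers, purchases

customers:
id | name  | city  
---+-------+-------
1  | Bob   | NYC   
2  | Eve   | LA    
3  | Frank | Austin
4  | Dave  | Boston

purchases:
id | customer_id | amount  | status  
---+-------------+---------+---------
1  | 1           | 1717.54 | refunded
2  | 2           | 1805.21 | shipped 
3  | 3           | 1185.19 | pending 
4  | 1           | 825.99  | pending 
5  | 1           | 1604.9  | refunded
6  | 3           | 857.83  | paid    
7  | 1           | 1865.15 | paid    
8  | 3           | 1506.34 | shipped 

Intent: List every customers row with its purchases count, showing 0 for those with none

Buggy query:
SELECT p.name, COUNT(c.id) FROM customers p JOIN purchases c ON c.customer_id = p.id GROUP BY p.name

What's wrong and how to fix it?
Bug: An inner join excludes parents with zero children

Fix: Switch to LEFT JOIN to retain unmatched parent rows

Corrected query:
SELECT p.name, COUNT(c.id) FROM customers p LEFT JOIN purchases c ON c.customer_id = p.id GROUP BY p.name

Result:
name  | COUNT(c.id)
------+------------
Bob   | 4          
Dave  | 0          
Eve   | 1          
Frank | 3          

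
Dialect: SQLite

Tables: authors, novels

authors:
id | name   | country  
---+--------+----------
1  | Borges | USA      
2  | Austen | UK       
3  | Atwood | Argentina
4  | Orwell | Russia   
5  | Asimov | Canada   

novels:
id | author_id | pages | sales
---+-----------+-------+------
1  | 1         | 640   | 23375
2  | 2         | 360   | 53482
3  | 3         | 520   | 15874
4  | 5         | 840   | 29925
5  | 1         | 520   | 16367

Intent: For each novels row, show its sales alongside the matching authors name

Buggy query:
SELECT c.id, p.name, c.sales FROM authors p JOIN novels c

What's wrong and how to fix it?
Bug: JOIN with no ON clause produces a cartesian product; every novels row pairs with every authors row

Fix: Specify the join condition linking the foreign key to the parent id

Corrected query:
SELECT c.id, p.name, c.sales FROM authors p JOIN novels c ON c.author_id = p.id

Result:
id | name   | sales
---+--------+------
1  | Borges | 23375
2  | Austen | 53482
3  | Atwood | 15874
4  | Asimov | 29925
5  | Borges | 16367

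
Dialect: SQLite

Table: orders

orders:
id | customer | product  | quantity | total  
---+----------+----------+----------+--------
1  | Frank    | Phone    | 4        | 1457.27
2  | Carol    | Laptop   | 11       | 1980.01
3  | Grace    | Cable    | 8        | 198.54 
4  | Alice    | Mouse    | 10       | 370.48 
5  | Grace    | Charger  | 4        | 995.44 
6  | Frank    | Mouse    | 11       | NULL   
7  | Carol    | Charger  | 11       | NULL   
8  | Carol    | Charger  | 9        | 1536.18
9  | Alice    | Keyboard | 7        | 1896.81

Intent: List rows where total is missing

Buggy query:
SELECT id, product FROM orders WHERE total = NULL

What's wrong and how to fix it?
Bug: '= NULL' is always unknown in SQL three-valued logic, so no rows match

Fix: Replace '= NULL' with 'IS NULL'

Corrected query:
SELECT id, product FROM orders WHERE total IS NULL

Result:
id | product
---+--------
6  | Mouse  
7  | Charger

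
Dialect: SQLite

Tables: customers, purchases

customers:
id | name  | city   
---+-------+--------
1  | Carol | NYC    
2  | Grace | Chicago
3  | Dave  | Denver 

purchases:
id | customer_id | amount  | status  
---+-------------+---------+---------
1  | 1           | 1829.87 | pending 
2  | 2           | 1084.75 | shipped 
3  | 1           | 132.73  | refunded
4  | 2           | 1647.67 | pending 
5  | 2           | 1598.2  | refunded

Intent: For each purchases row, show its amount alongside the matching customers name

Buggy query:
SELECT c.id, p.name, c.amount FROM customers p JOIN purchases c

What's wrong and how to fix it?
Bug: Missing join condition: each purchases row is matched to all customers rows instead of just its own

Fix: Add ON c.customer_id = p.id to the JOIN

Corrected query:
SELECT c.id, p.name, c.amount FROM customers p JOIN purchases c ON c.customer_id = p.id

Result:
id | name  | amount 
---+-------+--------
1  | Carol | 1829.87
2  | Grace | 1084.75
3  | Carol | 132.73 
4  | Grace | 1647.67
5  | Grace | 1598.2 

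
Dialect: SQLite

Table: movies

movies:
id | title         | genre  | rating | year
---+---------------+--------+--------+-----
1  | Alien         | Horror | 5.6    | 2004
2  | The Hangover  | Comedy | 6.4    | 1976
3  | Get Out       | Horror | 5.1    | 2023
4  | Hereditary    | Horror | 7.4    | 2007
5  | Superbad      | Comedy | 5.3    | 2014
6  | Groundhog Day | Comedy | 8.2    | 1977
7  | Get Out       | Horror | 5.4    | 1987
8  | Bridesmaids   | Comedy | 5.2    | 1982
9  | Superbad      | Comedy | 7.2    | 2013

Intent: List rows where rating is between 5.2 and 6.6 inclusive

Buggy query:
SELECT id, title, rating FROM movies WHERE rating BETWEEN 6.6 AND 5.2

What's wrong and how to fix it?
Bug: BETWEEN expects the lower bound first; with 6.6 AND 5.2 the range is empty

Fix: Swap the bounds so the smaller value comes first

Corrected query:
SELECT id, title, rating FROM movies WHERE rating BETWEEN 5.2 AND 6.6

Result:
id | title        | rating
---+--------------+-------
1  | Alien        | 5.6   
2  | The Hangover | 6.4   
5  | Superbad     | 5.3   
7  | Get Out      | 5.4   
8  | Bridesmaids  | 5.2   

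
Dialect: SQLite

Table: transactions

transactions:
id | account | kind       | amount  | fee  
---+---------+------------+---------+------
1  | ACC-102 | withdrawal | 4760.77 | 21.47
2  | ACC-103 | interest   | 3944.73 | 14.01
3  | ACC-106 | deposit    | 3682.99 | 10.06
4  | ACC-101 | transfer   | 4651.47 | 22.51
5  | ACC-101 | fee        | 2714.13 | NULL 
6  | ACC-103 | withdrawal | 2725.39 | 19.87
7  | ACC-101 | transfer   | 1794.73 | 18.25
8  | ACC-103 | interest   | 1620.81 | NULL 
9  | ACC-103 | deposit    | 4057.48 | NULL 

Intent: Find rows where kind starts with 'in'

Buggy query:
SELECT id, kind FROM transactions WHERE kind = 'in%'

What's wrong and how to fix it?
Bug: '=' compares the literal string including the % character; pattern matching needs LIKE

Fix: Use LIKE for wildcard pattern matching

Corrected query:
SELECT id, kind FROM transactions WHERE kind LIKE 'in%'

Result:
id | kind    
---+---------
2  | interest
8  | interest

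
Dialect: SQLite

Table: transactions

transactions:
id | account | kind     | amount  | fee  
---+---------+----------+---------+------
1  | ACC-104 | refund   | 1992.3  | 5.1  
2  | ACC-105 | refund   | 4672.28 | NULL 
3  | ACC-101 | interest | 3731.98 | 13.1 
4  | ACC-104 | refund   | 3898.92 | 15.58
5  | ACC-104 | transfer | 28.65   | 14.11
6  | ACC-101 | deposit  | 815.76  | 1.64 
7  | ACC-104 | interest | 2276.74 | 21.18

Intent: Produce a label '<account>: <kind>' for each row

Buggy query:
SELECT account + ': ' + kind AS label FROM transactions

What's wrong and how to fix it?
Bug: SQLite uses || for string concatenation; + coerces text to numbers (yielding 0)

Fix: Replace + with || to concatenate text

Corrected query:
SELECT account || ': ' || kind AS label FROM transactions

Result:
label            
-----------------
ACC-104: refund  
ACC-105: refund  
ACC-101: interest
ACC-104: refund  
ACC-104: transfer
ACC-101: deposit 
ACC-104: interest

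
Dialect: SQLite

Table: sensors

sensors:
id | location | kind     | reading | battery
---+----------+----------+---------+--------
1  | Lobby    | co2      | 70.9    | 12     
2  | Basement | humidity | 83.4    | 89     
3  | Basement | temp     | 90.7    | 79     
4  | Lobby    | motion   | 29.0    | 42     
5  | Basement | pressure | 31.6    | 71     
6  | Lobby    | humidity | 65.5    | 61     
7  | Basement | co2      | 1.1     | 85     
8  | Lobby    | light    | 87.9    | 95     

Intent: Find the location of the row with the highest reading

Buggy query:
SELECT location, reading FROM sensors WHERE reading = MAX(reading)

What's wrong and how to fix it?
Bug: WHERE is evaluated per row; an aggregate over the whole table isn't defined there

Fix: Wrap MAX in a scalar subquery so WHERE compares against a single value

Corrected query:
SELECT location, reading FROM sensors WHERE reading = (SELECT MAX(reading) FROM sensors)

Result:
location | reading
---------+--------
Basement | 90.7   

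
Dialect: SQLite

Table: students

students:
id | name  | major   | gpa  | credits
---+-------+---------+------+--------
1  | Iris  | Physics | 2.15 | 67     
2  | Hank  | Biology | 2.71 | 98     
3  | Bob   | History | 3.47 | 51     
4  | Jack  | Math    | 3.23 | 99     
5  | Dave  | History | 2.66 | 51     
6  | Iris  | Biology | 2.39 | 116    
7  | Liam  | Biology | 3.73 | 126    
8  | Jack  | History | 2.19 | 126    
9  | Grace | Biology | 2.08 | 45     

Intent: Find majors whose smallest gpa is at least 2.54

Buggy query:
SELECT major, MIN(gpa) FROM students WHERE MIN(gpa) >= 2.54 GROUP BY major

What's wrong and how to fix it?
Bug: MIN() in WHERE is a misuse of aggregate

Fix: Replace WHERE with HAVING after the GROUP BY

Corrected query:
SELECT major, MIN(gpa) FROM students GROUP BY major HAVING MIN(gpa) >= 2.54

Result:
major | MIN(gpa)
------+---------
Math  | 3.23    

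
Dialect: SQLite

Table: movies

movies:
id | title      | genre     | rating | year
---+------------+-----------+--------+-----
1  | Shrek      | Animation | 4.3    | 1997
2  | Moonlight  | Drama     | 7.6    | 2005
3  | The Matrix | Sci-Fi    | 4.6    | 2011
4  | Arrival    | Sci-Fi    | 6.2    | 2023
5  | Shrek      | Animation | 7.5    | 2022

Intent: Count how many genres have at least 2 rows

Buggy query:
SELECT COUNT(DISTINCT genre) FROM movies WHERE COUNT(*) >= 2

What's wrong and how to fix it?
Bug: COUNT(*) cannot appear in WHERE; the per-group count doesn't exist yet

Fix: Use a subquery that GROUPs and filters with HAVING, then count its rows

Corrected query:
SELECT COUNT(*) FROM (SELECT genre FROM movies GROUP BY genre HAVING COUNT(*) >= 2)

Result:
COUNT(*)
--------
2       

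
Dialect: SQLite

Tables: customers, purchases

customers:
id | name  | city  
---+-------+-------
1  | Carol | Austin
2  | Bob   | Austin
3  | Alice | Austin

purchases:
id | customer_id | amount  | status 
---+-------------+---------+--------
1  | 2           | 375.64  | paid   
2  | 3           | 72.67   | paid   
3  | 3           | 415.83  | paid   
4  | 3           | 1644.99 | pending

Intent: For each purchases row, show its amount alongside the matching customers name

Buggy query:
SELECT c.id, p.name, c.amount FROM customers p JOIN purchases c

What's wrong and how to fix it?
Bug: JOIN with no ON clause produces a cartesian product; every purchases row pairs with every customers row

Fix: Add ON c.customer_id = p.id to the JOIN

Corrected query:
SELECT c.id, p.name, c.amount FROM customers p JOIN purchases c ON c.customer_id = p.id

Result:
id | name  | amount 
---+-------+--------
1  | Bob   | 375.64 
2  | Alice | 72.67  
3  | Alice | 415.83 
4  | Alice | 1644.99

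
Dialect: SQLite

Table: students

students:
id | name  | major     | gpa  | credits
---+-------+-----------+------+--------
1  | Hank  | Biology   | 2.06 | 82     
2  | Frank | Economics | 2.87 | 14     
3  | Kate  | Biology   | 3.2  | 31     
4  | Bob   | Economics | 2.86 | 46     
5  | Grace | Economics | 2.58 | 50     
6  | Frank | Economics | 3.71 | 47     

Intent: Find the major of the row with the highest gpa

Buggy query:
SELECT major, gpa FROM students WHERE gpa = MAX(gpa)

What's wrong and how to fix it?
Bug: WHERE is evaluated per row; an aggregate over the whole table isn't defined there

Fix: Wrap MAX in a scalar subquery so WHERE compares against a single value

Corrected query:
SELECT major, gpa FROM students WHERE gpa = (SELECT MAX(gpa) FROM students)

Result:
major     | gpa 
----------+-----
Economics | 3.71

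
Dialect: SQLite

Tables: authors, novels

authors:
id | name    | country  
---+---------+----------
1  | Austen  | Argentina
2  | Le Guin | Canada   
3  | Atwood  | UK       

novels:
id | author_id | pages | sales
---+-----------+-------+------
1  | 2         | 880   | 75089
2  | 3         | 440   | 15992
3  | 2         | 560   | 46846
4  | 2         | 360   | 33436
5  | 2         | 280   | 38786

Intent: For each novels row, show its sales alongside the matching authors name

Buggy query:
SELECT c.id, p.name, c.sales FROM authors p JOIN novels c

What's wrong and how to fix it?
Bug: Missing join condition: each novels row is matched to all authors rows instead of just its own

Fix: Specify the join condition linking the foreign key to the parent id

Corrected query:
SELECT c.id, p.name, c.sales FROM authors p JOIN novels c ON c.author_id = p.id

Result:
id | name    | sales
---+---------+------
1  | Le Guin | 75089
2  | Atwood  | 15992
3  | Le Guin | 46846
4  | Le Guin | 33436
5  | Le Guin | 38786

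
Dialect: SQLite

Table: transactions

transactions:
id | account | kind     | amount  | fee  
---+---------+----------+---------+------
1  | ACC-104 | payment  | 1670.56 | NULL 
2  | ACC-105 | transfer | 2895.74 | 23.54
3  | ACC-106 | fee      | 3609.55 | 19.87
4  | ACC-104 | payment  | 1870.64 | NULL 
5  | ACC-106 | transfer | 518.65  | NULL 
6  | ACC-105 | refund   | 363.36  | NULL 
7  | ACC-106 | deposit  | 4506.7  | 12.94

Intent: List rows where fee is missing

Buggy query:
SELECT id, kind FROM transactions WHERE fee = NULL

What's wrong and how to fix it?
Bug: Comparing to NULL with '=' never matches; NULL = NULL is unknown, not true

Fix: Replace '= NULL' with 'IS NULL'

Corrected query:
SELECT id, kind FROM transactions WHERE fee IS NULL

Result:
id | kind    
---+---------
1  | payment 
4  | payment 
5  | transfer
6  | refund  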